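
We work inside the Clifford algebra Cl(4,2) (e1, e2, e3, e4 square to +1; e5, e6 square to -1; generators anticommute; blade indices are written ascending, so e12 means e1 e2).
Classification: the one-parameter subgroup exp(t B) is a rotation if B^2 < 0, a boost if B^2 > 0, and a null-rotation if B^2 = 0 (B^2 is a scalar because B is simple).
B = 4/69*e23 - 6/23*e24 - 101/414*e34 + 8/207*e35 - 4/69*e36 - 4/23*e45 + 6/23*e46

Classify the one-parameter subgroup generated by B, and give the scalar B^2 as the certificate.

B^2 term by term: the squares give (4/69)^2*(e23)^2 + (-6/23)^2*(e24)^2 + (-101/414)^2*(e34)^2 + (8/207)^2*(e35)^2 + (-4/69)^2*(e36)^2 + (-4/23)^2*(e45)^2 + (6/23)^2*(e46)^2 = 16/4761*(-1) + 36/529*(-1) + 10201/171396*(-1) + 64/42849*(+1) + 16/4761*(+1) + 16/529*(+1) + 36/529*(+1) = -1/36 (each basis 2-blade squares to minus the product of its generators' squares); cross terms between blades sharing an index anticommute and cancel; the commuting (index-disjoint) pairs give grade-4 terms 2*c*c'*(blade product), which cancel blade by blade — e2345: -32/1587 + 32/1587 = 0; e2346: 16/529 - 16/529 = 0; e3456: -32/1587 + 32/1587 = 0 — confirming B is simple. So B^2 = -1/36.
Answer: rotation, certificate B^2 = -1/36. No conjugation can change B^2 = -1/36; the sign gives the class.


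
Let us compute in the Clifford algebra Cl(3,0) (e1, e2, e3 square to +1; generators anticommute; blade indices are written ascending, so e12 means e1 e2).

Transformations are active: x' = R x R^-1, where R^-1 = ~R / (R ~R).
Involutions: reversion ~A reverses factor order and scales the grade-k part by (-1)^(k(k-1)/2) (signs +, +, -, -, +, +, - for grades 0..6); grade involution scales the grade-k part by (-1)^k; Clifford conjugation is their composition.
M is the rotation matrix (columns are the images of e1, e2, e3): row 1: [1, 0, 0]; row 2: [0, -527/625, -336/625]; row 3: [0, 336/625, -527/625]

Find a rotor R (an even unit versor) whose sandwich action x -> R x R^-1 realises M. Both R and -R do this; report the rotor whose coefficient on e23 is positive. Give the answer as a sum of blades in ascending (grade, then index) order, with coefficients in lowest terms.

Method: write R = a + b12*e12 + b13*e13 + b23*e23 with a^2 + b12^2 + b13^2 + b23^2 = 1 (so R^-1 = ~R). Expanding the columns R e_j ~R gives tr M = 4a^2 - 1 and, from the antisymmetric part, M21 - M12 = -4a*b12, M13 - M31 = 4a*b13, M32 - M23 = -4a*b23.
Here tr M = -429/625, so a^2 = (1 + tr M)/4 = 49/625 and a = ±7/25. Taking a = 7/25: M21 - M12 = 0, M13 - M31 = 0, M32 - M23 = 672/625, giving b12 = 0, b13 = 0, b23 = -24/25, i.e. R = 7/25 - 24/25*e23.
Its e23 coefficient is negative, so report the other preimage -R.
Answer: -7/25 + 24/25*e23. Why the constraint matters: R and -R act identically through the sandwich — M has trace -429/625 either way — so only the sign condition on e23 picks one of the two preimages.


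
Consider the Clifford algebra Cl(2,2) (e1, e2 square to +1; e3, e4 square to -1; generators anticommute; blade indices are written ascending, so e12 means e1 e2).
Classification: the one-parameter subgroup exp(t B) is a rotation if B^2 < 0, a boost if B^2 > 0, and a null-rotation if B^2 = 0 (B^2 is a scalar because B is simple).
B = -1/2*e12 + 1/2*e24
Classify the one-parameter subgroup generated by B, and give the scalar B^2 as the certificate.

B^2 term by term: the squares give (-1/2)^2*(e12)^2 + (1/2)^2*(e24)^2 = 1/4*(-1) + 1/4*(+1) = 0 (each basis 2-blade squares to minus the product of its generators' squares); cross terms between blades sharing an index anticommute and cancel. So B^2 = 0.
Answer: null-rotation, certificate B^2 = 0. Why this suffices: the scalar 0 survives any versor conjugation, so its sign alone determines the class however B is presented.


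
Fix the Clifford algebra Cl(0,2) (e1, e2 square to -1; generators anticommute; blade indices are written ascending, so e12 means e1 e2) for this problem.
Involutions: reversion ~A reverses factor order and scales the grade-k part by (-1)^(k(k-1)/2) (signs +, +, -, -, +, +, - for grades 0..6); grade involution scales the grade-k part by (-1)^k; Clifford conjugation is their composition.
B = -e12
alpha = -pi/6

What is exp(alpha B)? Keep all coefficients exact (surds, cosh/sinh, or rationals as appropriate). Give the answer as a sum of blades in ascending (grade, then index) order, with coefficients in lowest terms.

B^2 = (-1)^2*(e12)^2 = 1*(-1) = -1 (a basis 2-blade squares to minus the product of its generators' squares).
B^2 = -1 — B^2 < 0, so the exponential closes trigonometrically: l = 1, alpha*l = -pi/6, so exp(alpha B) = cos(-pi/6) + (sin(-pi/6)/1)*B = sqrt(3)/2 + (-1/2)*B.
Answer: sqrt(3)/2 + 1/2*e12


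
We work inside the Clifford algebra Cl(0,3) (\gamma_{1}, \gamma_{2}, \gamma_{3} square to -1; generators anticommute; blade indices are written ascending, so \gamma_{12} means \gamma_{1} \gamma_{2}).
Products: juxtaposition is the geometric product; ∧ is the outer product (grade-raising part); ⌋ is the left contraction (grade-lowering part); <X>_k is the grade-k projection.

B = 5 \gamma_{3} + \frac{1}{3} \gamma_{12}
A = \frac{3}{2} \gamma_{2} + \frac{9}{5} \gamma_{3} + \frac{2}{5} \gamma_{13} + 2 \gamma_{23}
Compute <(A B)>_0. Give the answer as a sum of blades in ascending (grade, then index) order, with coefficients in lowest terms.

step 1: -9 - \frac{3}{2} \gamma_{1} - 10 \gamma_{2} + \frac{2}{3} \gamma_{13} + \frac{221}{30} \gamma_{23} + \frac{3}{5} \gamma_{123}
step 2: -9
Answer: -9


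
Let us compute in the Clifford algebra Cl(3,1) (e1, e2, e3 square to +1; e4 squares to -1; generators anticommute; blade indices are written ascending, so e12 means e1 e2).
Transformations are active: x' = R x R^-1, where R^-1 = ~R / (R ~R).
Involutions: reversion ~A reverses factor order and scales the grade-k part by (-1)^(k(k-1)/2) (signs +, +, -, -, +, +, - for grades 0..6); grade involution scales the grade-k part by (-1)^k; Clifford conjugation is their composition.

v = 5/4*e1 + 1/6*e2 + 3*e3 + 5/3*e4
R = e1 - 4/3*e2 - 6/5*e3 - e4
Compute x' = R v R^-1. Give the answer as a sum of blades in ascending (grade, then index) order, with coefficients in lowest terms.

~R = e1 - 4/3*e2 - 6/5*e3 - e4, and R ~R = 724/225, so R^-1 = ~R / (724/225).
R v = -163/180 + 11/6*e12 + 9/2*e13 + 35/12*e14 - 19/5*e23 - 37/18*e24 + e34
Answer: -2625/1448*e1 + 317/543*e2 - 1683/724*e3 - 4795/4344*e4


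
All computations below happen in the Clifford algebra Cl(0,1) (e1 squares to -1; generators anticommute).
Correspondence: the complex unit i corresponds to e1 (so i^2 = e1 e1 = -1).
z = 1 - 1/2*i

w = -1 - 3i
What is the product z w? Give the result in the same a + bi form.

In blades: z = 1 - 1/2*e1, w = -1 - 3*e1.
Distribute z over w term by term (generator squares from the signature, products reordered to ascending indices): (1)*w = -1 - 3*e1; (-1/2*e1)*w = -3/2 + 1/2*e1.
Sum: -5/2 - 5/2*e1; translating back through the correspondence:
Answer: -5/2 - 5/2*i


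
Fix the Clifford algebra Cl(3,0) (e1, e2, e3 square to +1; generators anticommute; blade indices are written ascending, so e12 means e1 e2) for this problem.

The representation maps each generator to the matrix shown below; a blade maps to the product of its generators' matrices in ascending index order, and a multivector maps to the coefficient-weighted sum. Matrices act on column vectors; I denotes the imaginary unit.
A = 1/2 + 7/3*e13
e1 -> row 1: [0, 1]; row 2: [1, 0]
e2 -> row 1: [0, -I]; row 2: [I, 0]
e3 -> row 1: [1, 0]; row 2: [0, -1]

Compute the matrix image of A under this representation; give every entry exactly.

Bivector images (products of the table entries): rho(e13) = rho(e1)rho(e3) = row 1: [0, -1]; row 2: [1, 0].
M = (1/2)*1 + (7/3)*rho(e13), summed entrywise (1 is the identity matrix):
Answer: row 1: [1/2, -7/3]; row 2: [7/3, 1/2]


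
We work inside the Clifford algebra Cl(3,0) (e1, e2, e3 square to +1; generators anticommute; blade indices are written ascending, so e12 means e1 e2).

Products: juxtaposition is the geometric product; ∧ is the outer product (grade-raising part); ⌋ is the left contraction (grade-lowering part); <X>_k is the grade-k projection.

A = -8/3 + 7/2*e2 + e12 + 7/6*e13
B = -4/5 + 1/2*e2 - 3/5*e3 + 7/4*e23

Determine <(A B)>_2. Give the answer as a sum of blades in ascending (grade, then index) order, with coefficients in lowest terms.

step 1: 233/60 - 1/5*e1 - 62/15*e2 + 309/40*e3 - 341/120*e12 + 49/60*e13 - 203/30*e23 - 71/60*e123
step 2: -341/120*e12 + 49/60*e13 - 203/30*e23
Answer: -341/120*e12 + 49/60*e13 - 203/30*e23


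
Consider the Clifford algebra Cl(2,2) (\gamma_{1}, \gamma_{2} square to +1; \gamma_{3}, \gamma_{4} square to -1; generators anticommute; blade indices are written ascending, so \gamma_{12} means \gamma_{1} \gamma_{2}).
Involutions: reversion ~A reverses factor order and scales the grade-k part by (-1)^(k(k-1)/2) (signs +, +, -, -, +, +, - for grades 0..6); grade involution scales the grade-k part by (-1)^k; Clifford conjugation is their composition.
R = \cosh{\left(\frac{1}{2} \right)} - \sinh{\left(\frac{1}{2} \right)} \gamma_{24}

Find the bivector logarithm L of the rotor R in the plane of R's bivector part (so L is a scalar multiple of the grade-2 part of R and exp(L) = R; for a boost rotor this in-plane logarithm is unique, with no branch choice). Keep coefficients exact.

The scalar part of R is \cosh{\left(\frac{1}{2} \right)}, which fixes the rapidity magnitude through cosh (cosh is even, so it cannot fix the sign — the bivector part carries that); dividing the bivector part by sinh of the rapidity gives the plane, and L = rapidity * plane, where the joint sign ambiguity of (rapidity, plane) cancels in the product.
Concretely: cosh(rapidity) = \cosh{\left(\frac{1}{2} \right)} gives rapidity = ±\frac{1}{2}, and since rapidity/sinh(rapidity) is even the sign is immaterial: L = (rapidity/sinh(rapidity)) * <R>_2 = (\frac{1}{2 \sinh{\left(\frac{1}{2} \right)}}) * <R>_2.
Answer: - \frac{1}{2} \gamma_{24}


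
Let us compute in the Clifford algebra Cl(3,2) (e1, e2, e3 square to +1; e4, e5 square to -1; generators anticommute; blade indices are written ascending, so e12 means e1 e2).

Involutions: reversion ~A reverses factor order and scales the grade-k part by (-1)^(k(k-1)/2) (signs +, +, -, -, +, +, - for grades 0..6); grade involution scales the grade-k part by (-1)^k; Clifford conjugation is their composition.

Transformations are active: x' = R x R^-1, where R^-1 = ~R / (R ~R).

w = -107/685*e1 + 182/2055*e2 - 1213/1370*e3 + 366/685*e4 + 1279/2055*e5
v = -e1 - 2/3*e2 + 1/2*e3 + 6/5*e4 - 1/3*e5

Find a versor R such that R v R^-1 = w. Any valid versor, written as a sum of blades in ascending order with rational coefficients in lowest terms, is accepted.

Here q(v) = q(w) = 43/300; the classical choice R = v + w = -792/685*e1 - 396/685*e2 - 264/685*e3 + 1188/685*e4 + 198/685*e5 then realises v -> w under the sandwich.
Answer: -792/685*e1 - 396/685*e2 - 264/685*e3 + 1188/685*e4 + 198/685*e5


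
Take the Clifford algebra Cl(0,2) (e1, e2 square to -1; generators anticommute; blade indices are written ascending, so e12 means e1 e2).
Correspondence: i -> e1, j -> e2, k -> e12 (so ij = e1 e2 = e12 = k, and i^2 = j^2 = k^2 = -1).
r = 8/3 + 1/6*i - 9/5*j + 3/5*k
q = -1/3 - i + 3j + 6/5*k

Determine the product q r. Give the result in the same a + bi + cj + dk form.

In blades: q = -1/3 - e1 + 3*e2 + 6/5*e12, r = 8/3 + 1/6*e1 - 9/5*e2 + 3/5*e12.
Distribute q over r term by term (generator squares from the signature, products reordered to ascending indices): (-1/3)*r = -8/9 - 1/18*e1 + 3/5*e2 - 1/5*e12; (-e1)*r = 1/6 - 8/3*e1 + 3/5*e2 + 9/5*e12; (3*e2)*r = 27/5 + 9/5*e1 + 8*e2 - 1/2*e12; (6/5*e12)*r = -18/25 + 54/25*e1 + 1/5*e2 + 16/5*e12.
Sum: 1781/450 + 557/450*e1 + 47/5*e2 + 43/10*e12; translating back through the correspondence:
Answer: 1781/450 + 557/450*i + 47/5*j + 43/10*k


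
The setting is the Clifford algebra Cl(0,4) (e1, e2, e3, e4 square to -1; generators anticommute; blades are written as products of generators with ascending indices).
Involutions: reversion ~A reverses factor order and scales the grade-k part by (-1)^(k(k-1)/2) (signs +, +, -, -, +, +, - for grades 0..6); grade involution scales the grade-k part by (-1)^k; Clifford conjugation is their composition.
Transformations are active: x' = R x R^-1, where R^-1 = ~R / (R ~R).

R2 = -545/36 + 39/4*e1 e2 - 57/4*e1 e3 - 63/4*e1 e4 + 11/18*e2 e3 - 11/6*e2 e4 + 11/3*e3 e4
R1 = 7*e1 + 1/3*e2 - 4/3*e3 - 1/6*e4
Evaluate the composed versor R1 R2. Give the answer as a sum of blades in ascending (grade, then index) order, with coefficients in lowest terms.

Distribute over the terms of R1 (each basis-blade product reordered to ascending indices, repeated generators contracted through their squares):
(7*e1) R2 = -3815/36*e1 - 273/4*e2 + 399/4*e3 + 441/4*e4 + 77/18*e1 e2 e3 - 77/6*e1 e2 e4 + 77/3*e1 e3 e4
(1/3*e2) R2 = 13/4*e1 - 545/108*e2 - 11/54*e3 + 11/18*e4 + 19/4*e1 e2 e3 + 21/4*e1 e2 e4 + 11/9*e2 e3 e4
(-4/3*e3) R2 = 19*e1 - 22/27*e2 + 545/27*e3 + 44/9*e4 - 13*e1 e2 e3 - 21*e1 e3 e4 - 22/9*e2 e3 e4
(-1/6*e4) R2 = 21/8*e1 + 11/36*e2 - 11/18*e3 + 545/216*e4 - 13/8*e1 e2 e4 + 19/8*e1 e3 e4 - 11/108*e2 e3 e4
Summing the partial products and collecting blades:
Answer: -5839/72*e1 - 2657/36*e2 + 12865/108*e3 + 25547/216*e4 - 143/36*e1 e2 e3 - 221/24*e1 e2 e4 + 169/24*e1 e3 e4 - 143/108*e2 e3 e4


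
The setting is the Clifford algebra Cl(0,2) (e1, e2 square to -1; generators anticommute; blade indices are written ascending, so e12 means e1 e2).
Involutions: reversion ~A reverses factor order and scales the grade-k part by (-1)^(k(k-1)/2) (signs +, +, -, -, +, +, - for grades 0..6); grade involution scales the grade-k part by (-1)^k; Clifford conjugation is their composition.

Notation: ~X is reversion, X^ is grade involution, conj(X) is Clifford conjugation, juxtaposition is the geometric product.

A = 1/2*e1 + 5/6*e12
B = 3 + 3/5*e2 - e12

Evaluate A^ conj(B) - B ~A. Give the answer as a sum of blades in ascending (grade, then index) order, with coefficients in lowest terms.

first term: -5/6 - e1 + 1/2*e2 + 14/5*e12
second term: -5/6 + e1 - 1/2*e2 - 14/5*e12
Answer: -2*e1 + e2 + 28/5*e12


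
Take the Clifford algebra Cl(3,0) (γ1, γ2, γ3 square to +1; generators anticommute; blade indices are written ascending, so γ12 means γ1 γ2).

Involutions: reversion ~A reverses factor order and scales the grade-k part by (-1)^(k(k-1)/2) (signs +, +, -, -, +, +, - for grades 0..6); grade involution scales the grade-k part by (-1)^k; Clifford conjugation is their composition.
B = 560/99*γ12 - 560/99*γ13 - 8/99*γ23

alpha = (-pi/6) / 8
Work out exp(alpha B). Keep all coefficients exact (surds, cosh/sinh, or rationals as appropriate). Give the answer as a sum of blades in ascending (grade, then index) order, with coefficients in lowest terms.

B^2 term by term: the squares give (560/99)^2*(γ12)^2 + (-560/99)^2*(γ13)^2 + (-8/99)^2*(γ23)^2 = 313600/9801*(-1) + 313600/9801*(-1) + 64/9801*(-1) = -64 (each basis 2-blade squares to minus the product of its generators' squares); cross terms between blades sharing an index anticommute and cancel. So B^2 = -64.
B^2 = -64 — circular case — the even/odd split gives cos and sin: l = 8, alpha*l = -pi/6, so exp(alpha B) = cos(-pi/6) + (sin(-pi/6)/8)*B = sqrt(3)/2 + (-1/16)*B.
Answer: sqrt(3)/2 - 35/99*γ12 + 35/99*γ13 + 1/198*γ23


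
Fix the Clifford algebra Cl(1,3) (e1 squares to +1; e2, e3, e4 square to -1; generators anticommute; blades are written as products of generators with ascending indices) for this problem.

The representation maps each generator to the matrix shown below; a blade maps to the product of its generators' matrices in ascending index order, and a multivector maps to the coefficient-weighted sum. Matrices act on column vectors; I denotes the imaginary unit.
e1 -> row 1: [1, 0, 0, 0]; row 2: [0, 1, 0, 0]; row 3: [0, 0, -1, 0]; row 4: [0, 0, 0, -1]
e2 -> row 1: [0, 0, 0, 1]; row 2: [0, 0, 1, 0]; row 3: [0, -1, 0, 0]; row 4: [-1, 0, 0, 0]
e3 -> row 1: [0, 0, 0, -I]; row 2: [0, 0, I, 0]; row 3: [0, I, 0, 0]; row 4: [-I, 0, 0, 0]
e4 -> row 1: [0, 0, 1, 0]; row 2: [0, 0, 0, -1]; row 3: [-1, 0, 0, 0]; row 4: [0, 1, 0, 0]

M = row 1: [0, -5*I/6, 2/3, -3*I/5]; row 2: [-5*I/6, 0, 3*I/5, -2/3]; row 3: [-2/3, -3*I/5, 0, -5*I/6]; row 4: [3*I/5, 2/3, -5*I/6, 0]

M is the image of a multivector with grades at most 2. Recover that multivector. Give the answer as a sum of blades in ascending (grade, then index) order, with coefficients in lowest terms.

Method: the blade images are trace-orthogonal — tr(rho(e_A) rho(e_B)^-1) = 4 if A = B and 0 otherwise — and rho(e_A)^-1 = (e_A)^2 * rho(e_A) with (e_A)^2 = +1 or -1, so the coefficient of e_A in the preimage is (e_A)^2 * tr(M rho(e_A))/4.
Nonzero projections over blades of grade <= 2: e4: (e4)^2 = -1, tr(M rho(e4)) = -8/3, coefficient 2/3; e1 e3: (e1 e3)^2 = +1, tr(M rho(e1 e3)) = 12/5, coefficient 3/5; e3 e4: (e3 e4)^2 = -1, tr(M rho(e3 e4)) = -10/3, coefficient 5/6. Every other blade of grade <= 2 projects to 0.
Answer: 2/3*e4 + 3/5*e1 e3 + 5/6*e3 e4


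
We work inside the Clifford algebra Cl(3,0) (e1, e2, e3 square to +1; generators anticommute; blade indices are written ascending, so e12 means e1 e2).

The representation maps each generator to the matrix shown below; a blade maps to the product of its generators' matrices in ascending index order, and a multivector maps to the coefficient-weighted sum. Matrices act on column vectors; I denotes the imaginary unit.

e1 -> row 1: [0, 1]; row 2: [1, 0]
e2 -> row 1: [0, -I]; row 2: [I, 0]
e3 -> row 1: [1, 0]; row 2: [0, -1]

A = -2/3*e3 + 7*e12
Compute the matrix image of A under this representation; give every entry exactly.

Bivector images (products of the table entries): rho(e12) = rho(e1)rho(e2) = row 1: [I, 0]; row 2: [0, -I].
M = (-2/3)*rho(e3) + (7)*rho(e12), summed entrywise:
Answer: row 1: [-2/3 + 7*I, 0]; row 2: [0, 2/3 - 7*I]


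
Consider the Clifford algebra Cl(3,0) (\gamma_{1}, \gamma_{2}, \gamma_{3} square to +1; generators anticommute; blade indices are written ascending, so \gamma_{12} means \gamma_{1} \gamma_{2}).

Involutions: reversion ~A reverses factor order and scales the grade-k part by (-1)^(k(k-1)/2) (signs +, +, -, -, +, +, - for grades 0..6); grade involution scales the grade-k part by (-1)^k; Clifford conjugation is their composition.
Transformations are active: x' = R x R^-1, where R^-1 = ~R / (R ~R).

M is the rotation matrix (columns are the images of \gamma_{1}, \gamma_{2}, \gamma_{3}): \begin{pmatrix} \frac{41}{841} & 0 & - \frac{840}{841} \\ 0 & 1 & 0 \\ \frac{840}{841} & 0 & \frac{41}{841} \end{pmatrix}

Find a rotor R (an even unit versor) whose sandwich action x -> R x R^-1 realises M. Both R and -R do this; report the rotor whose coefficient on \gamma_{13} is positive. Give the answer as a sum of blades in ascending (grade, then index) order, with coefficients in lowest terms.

Method: write R = a + b12*\gamma_{12} + b13*\gamma_{13} + b23*\gamma_{23} with a^2 + b12^2 + b13^2 + b23^2 = 1 (so R^-1 = ~R). Expanding the columns R e_j ~R gives tr M = 4a^2 - 1 and, from the antisymmetric part, M21 - M12 = -4a*b12, M13 - M31 = 4a*b13, M32 - M23 = -4a*b23.
Here tr M = \frac{923}{841}, so a^2 = (1 + tr M)/4 = \frac{441}{841} and a = ±\frac{21}{29}. Taking a = \frac{21}{29}: M21 - M12 = 0, M13 - M31 = -\frac{1680}{841}, M32 - M23 = 0, giving b12 = 0, b13 = -\frac{20}{29}, b23 = 0, i.e. R = \frac{21}{29} - \frac{20}{29} \gamma_{13}.
Its \gamma_{13} coefficient is negative, so report the other preimage -R.
Answer: -\frac{21}{29} + \frac{20}{29} \gamma_{13}. Uniqueness: Spin(3) -> SO(3) maps R and -R to the same rotation of trace \frac{923}{841}; fixing the sign of the \gamma_{13} coefficient removes the ambiguity.


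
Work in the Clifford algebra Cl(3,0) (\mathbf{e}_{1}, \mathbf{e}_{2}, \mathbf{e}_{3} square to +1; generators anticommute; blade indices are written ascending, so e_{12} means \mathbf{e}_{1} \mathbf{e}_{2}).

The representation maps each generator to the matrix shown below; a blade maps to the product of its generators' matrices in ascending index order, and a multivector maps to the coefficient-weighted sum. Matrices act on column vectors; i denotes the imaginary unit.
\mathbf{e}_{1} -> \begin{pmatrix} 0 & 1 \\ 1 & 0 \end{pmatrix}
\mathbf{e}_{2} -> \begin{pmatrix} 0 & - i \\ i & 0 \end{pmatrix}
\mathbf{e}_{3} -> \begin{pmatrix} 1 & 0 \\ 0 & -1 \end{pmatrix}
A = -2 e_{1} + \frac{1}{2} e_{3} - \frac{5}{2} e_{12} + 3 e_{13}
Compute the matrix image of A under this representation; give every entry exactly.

Bivector images (products of the table entries): rho(e_{12}) = rho(\mathbf{e}_{1})rho(\mathbf{e}_{2}) = \begin{pmatrix} i & 0 \\ 0 & - i \end{pmatrix}; rho(e_{13}) = rho(\mathbf{e}_{1})rho(\mathbf{e}_{3}) = \begin{pmatrix} 0 & -1 \\ 1 & 0 \end{pmatrix}.
M = (-2)*rho(e_{1}) + (\frac{1}{2})*rho(e_{3}) + (-\frac{5}{2})*rho(e_{12}) + (3)*rho(e_{13}), summed entrywise:
Answer: \begin{pmatrix} \frac{1}{2} - \frac{5 i}{2} & -5 \\ 1 & - \frac{1}{2} + \frac{5 i}{2} \end{pmatrix}


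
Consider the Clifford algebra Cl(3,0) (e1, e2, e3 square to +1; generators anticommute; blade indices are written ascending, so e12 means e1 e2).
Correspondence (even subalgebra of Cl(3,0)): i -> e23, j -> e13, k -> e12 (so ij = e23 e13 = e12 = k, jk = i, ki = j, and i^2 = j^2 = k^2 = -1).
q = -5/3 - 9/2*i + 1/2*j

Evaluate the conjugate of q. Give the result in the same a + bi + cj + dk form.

In blades: q = -5/3 + 1/2*e13 - 9/2*e23.
Quaternion conjugation is reversion on the even subalgebra: the scalar is fixed and every grade-2 blade flips sign, giving -5/3 - 1/2*e13 + 9/2*e23; translating back:
Answer: -5/3 + 9/2*i - 1/2*j


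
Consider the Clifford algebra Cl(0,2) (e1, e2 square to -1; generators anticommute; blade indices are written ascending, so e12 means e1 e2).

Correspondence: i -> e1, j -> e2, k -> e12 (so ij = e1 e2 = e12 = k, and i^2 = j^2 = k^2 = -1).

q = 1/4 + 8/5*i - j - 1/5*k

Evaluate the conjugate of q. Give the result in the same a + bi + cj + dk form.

In blades: q = 1/4 + 8/5*e1 - e2 - 1/5*e12.
Conjugation here is Clifford conjugation: the scalar is fixed and the grade-1 and grade-2 blades all flip sign, giving 1/4 - 8/5*e1 + e2 + 1/5*e12; translating back:
Answer: 1/4 - 8/5*i + j + 1/5*k


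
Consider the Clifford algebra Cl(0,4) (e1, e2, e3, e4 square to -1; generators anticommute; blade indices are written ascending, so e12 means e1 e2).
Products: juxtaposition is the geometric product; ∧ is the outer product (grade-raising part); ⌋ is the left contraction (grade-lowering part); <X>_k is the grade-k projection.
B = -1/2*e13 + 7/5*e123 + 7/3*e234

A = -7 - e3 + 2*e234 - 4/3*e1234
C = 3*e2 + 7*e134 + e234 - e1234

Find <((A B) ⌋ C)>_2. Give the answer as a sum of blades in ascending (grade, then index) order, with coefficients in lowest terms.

step 1: 14/3 - 47/18*e1 + 28/15*e4 + 7/5*e12 + 7/2*e13 + 14/5*e14 - 5/3*e24 - 49/5*e123 + e124 - 49/3*e234
step 2: -49/3 - 49/3*e1 + 14*e2 + 284/15*e3 - 147/10*e4 - 57/5*e13 + 14/15*e23 - 7/2*e24 + 1771/90*e34 - 28/15*e123 + 98/3*e134 + 37/18*e234 - 14/3*e1234
step 3: -57/5*e13 + 14/15*e23 - 7/2*e24 + 1771/90*e34
Answer: -57/5*e13 + 14/15*e23 - 7/2*e24 + 1771/90*e34


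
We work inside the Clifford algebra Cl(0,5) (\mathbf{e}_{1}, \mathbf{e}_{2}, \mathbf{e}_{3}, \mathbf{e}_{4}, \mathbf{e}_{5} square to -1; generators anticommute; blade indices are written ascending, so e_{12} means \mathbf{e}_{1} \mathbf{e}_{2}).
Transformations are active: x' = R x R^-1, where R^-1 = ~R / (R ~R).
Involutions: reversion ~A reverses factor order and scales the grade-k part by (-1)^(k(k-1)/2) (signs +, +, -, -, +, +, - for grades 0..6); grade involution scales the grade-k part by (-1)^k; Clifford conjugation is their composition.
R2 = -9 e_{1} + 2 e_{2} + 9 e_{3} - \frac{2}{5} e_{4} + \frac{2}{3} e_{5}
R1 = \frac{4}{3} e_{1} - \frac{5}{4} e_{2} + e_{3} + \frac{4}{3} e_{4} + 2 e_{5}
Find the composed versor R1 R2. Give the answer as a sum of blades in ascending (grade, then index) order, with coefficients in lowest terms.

Distribute over the terms of R1 (each basis-blade product reordered to ascending indices, repeated generators contracted through their squares):
(\frac{4}{3} e_{1}) R2 = 12 + \frac{8}{3} e_{12} + 12 e_{13} - \frac{8}{15} e_{14} + \frac{8}{9} e_{15}
(-\frac{5}{4} e_{2}) R2 = \frac{5}{2} - \frac{45}{4} e_{12} - \frac{45}{4} e_{23} + \frac{1}{2} e_{24} - \frac{5}{6} e_{25}
(e_{3}) R2 = -9 + 9 e_{13} - 2 e_{23} - \frac{2}{5} e_{34} + \frac{2}{3} e_{35}
(\frac{4}{3} e_{4}) R2 = \frac{8}{15} + 12 e_{14} - \frac{8}{3} e_{24} - 12 e_{34} + \frac{8}{9} e_{45}
(2 e_{5}) R2 = -\frac{4}{3} + 18 e_{15} - 4 e_{25} - 18 e_{35} + \frac{4}{5} e_{45}
Summing the partial products and collecting blades:
Answer: \frac{47}{10} - \frac{103}{12} e_{12} + 21 e_{13} + \frac{172}{15} e_{14} + \frac{170}{9} e_{15} - \frac{53}{4} e_{23} - \frac{13}{6} e_{24} - \frac{29}{6} e_{25} - \frac{62}{5} e_{34} - \frac{52}{3} e_{35} + \frac{76}{45} e_{45}


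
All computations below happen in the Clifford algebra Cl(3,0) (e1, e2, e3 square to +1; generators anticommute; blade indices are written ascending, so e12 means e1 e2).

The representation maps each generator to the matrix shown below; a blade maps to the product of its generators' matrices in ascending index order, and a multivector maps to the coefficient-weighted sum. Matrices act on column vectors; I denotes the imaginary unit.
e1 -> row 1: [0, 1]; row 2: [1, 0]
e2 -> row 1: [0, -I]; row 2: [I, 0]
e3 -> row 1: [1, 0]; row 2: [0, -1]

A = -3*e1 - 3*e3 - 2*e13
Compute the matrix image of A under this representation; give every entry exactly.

Bivector images (products of the table entries): rho(e13) = rho(e1)rho(e3) = row 1: [0, -1]; row 2: [1, 0].
M = (-3)*rho(e1) + (-3)*rho(e3) + (-2)*rho(e13), summed entrywise:
Answer: row 1: [-3, -1]; row 2: [-5, 3]


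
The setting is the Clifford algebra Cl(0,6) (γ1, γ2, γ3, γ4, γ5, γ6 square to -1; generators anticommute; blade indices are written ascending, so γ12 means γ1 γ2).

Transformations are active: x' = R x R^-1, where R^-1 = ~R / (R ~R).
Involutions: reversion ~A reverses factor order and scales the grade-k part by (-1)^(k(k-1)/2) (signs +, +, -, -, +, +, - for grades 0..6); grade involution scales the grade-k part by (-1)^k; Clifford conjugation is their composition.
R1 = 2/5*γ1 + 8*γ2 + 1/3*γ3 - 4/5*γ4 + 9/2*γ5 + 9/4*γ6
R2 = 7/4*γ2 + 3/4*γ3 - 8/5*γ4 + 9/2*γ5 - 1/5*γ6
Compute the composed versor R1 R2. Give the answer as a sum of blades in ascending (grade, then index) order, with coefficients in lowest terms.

Distribute over the terms of R2 (each basis-blade product reordered to ascending indices, repeated generators contracted through their squares):
R1 (7/4*γ2) = -14 + 7/10*γ12 - 7/12*γ23 + 7/5*γ24 - 63/8*γ25 - 63/16*γ26
R1 (3/4*γ3) = -1/4 + 3/10*γ13 + 6*γ23 + 3/5*γ34 - 27/8*γ35 - 27/16*γ36
R1 (-8/5*γ4) = -32/25 - 16/25*γ14 - 64/5*γ24 - 8/15*γ34 + 36/5*γ45 + 18/5*γ46
R1 (9/2*γ5) = -81/4 + 9/5*γ15 + 36*γ25 + 3/2*γ35 - 18/5*γ45 - 81/8*γ56
R1 (-1/5*γ6) = 9/20 - 2/25*γ16 - 8/5*γ26 - 1/15*γ36 + 4/25*γ46 - 9/10*γ56
Summing the partial products and collecting blades:
Answer: -3533/100 + 7/10*γ12 + 3/10*γ13 - 16/25*γ14 + 9/5*γ15 - 2/25*γ16 + 65/12*γ23 - 57/5*γ24 + 225/8*γ25 - 443/80*γ26 + 1/15*γ34 - 15/8*γ35 - 421/240*γ36 + 18/5*γ45 + 94/25*γ46 - 441/40*γ56


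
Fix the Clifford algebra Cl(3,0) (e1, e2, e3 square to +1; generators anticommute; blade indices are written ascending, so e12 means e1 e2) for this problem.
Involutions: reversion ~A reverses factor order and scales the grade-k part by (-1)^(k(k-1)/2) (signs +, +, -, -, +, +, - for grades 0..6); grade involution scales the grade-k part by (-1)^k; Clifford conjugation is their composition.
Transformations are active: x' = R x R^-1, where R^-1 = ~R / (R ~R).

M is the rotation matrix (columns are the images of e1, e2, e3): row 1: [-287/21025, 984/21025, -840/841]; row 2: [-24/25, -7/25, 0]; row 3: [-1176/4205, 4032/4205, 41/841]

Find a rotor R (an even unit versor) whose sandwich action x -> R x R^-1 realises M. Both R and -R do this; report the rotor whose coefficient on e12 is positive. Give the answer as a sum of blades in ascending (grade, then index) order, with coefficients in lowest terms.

Method: write R = a + b12*e12 + b13*e13 + b23*e23 with a^2 + b12^2 + b13^2 + b23^2 = 1 (so R^-1 = ~R). Expanding the columns R e_j ~R gives tr M = 4a^2 - 1 and, from the antisymmetric part, M21 - M12 = -4a*b12, M13 - M31 = 4a*b13, M32 - M23 = -4a*b23.
Here tr M = -5149/21025, so a^2 = (1 + tr M)/4 = 3969/21025 and a = ±63/145. Taking a = 63/145: M21 - M12 = -21168/21025, M13 - M31 = -3024/4205, M32 - M23 = 4032/4205, giving b12 = 84/145, b13 = -12/29, b23 = -16/29, i.e. R = 63/145 + 84/145*e12 - 12/29*e13 - 16/29*e23.
Its e12 coefficient is already positive.
Answer: 63/145 + 84/145*e12 - 12/29*e13 - 16/29*e23. Why the constraint matters: R and -R act identically through the sandwich — M has trace -5149/21025 either way — so only the sign condition on e12 picks one of the two preimages.


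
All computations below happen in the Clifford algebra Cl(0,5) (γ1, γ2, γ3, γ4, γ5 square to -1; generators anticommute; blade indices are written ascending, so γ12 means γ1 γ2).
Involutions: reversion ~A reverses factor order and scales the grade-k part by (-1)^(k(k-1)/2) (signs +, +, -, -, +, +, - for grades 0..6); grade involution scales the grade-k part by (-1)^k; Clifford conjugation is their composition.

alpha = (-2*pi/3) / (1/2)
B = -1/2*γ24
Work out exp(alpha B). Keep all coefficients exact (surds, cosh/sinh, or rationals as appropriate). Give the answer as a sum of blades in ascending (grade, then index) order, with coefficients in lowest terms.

B^2 = (-1/2)^2*(γ24)^2 = 1/4*(-1) = -1/4 (a basis 2-blade squares to minus the product of its generators' squares).
B^2 = -1/4 — a negative square means the series sums to a rotation: l = 1/2, alpha*l = -2*pi/3, so exp(alpha B) = cos(-2*pi/3) + (sin(-2*pi/3)/(1/2))*B = -1/2 + (-sqrt(3))*B.
Answer: -1/2 + sqrt(3)/2*γ24


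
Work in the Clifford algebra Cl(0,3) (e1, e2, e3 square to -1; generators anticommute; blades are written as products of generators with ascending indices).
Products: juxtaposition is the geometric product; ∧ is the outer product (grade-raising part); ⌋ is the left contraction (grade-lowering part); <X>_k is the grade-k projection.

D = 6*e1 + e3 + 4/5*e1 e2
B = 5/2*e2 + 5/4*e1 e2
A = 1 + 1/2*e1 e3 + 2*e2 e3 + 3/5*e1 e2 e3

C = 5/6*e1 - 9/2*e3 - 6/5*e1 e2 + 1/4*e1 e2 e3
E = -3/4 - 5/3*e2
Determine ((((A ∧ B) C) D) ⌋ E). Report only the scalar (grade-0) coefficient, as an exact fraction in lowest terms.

step 1: 5/2*e2 + 5/4*e1 e2 - 5/4*e1 e2 e3
step 2: 19/16 - 3*e1 + 25/24*e2 - 29/16*e3 - 185/24*e1 e2 + 5/8*e1 e3 - 245/24*e2 e3 - 45/8*e1 e2 e3
step 3: 1247/48 + 22/3*e1 - 4037/120*e2 + 151/16*e3 + 13/40*e1 e2 - 7/24*e1 e3 + 823/24*e2 e3 - 8449/120*e1 e2 e3
step 4: -43519/576 - 6235/144*e2
Answer: -43519/576


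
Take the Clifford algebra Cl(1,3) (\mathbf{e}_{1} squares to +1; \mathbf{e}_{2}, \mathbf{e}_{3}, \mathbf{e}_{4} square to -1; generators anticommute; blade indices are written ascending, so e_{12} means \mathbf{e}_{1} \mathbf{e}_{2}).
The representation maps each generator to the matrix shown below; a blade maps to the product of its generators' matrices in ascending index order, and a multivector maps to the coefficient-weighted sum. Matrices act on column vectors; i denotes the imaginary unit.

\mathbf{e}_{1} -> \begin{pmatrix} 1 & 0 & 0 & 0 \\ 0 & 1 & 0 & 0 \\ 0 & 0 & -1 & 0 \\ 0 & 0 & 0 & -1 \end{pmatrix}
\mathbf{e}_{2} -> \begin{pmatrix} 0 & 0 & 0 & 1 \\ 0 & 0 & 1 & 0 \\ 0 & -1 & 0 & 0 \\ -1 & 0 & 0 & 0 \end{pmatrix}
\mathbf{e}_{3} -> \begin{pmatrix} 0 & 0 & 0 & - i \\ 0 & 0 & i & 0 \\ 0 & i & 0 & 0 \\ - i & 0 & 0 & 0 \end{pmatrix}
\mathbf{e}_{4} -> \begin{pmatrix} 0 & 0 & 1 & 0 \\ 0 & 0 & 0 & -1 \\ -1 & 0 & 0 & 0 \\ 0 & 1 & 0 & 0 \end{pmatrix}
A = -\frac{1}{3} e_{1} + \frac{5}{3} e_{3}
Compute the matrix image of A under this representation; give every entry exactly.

M = (-\frac{1}{3})*rho(e_{1}) + (\frac{5}{3})*rho(e_{3}), summed entrywise:
Answer: \begin{pmatrix} - \frac{1}{3} & 0 & 0 & - \frac{5 i}{3} \\ 0 & - \frac{1}{3} & \frac{5 i}{3} & 0 \\ 0 & \frac{5 i}{3} & \frac{1}{3} & 0 \\ - \frac{5 i}{3} & 0 & 0 & \frac{1}{3} \end{pmatrix}


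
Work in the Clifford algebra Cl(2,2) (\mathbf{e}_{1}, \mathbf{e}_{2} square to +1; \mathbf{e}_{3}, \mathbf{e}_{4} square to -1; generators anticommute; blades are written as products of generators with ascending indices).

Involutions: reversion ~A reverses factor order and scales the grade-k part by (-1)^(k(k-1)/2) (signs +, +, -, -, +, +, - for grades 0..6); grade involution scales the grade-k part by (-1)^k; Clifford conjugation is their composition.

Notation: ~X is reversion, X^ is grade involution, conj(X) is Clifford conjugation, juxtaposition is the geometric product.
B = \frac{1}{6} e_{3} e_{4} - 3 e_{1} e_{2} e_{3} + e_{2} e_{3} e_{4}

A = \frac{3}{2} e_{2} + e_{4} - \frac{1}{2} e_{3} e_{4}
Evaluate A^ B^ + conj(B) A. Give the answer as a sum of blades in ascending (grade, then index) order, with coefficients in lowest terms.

first term: \frac{1}{12} - \frac{1}{2} e_{2} - \frac{1}{6} e_{3} + \frac{9}{2} e_{1} e_{3} - e_{2} e_{3} + \frac{3}{2} e_{3} e_{4} - \frac{3}{2} e_{1} e_{2} e_{4} - \frac{1}{4} e_{2} e_{3} e_{4} + 3 e_{1} e_{2} e_{3} e_{4}
second term: -\frac{1}{12} + \frac{1}{2} e_{2} + \frac{1}{6} e_{3} + \frac{9}{2} e_{1} e_{3} - e_{2} e_{3} + \frac{3}{2} e_{3} e_{4} - \frac{3}{2} e_{1} e_{2} e_{4} - \frac{1}{4} e_{2} e_{3} e_{4} - 3 e_{1} e_{2} e_{3} e_{4}
Answer: 9 e_{1} e_{3} - 2 e_{2} e_{3} + 3 e_{3} e_{4} - 3 e_{1} e_{2} e_{4} - \frac{1}{2} e_{2} e_{3} e_{4}


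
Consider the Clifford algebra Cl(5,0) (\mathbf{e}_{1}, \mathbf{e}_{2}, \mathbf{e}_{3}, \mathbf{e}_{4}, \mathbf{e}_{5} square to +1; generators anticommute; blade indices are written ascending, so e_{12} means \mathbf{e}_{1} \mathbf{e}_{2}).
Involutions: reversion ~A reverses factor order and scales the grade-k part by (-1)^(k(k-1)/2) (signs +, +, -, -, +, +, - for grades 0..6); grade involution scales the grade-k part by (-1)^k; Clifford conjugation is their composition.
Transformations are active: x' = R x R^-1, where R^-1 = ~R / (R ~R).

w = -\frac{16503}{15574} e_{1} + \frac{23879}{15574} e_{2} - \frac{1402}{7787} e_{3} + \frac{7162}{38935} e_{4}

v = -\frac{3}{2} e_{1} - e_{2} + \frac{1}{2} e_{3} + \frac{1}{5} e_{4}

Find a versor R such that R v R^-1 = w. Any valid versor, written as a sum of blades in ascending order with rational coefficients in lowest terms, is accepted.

Why this works: both vectors square to \frac{177}{50}, so q(v) = q(w) and R = v + w = -\frac{19932}{7787} e_{1} + \frac{8305}{15574} e_{2} + \frac{4983}{15574} e_{3} + \frac{14949}{38935} e_{4} carries v to w — its own direction survives, the complement (v - w)/2 flips.
Answer: -\frac{19932}{7787} e_{1} + \frac{8305}{15574} e_{2} + \frac{4983}{15574} e_{3} + \frac{14949}{38935} e_{4}


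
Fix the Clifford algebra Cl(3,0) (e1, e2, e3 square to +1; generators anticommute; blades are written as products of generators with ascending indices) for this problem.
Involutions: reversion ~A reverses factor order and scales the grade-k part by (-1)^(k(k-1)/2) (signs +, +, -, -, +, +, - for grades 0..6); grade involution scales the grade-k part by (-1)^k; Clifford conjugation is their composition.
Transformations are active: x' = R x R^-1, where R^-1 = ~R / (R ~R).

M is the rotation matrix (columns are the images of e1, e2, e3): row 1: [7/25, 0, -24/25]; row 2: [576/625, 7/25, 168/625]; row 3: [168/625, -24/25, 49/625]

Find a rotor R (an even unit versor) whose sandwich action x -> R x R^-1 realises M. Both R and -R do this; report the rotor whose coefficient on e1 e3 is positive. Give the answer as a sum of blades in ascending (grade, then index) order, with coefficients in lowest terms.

Method: write R = a + b12*e1 e2 + b13*e1 e3 + b23*e2 e3 with a^2 + b12^2 + b13^2 + b23^2 = 1 (so R^-1 = ~R). Expanding the columns R e_j ~R gives tr M = 4a^2 - 1 and, from the antisymmetric part, M21 - M12 = -4a*b12, M13 - M31 = 4a*b13, M32 - M23 = -4a*b23.
Here tr M = 399/625, so a^2 = (1 + tr M)/4 = 256/625 and a = ±16/25. Taking a = 16/25: M21 - M12 = 576/625, M13 - M31 = -768/625, M32 - M23 = -768/625, giving b12 = -9/25, b13 = -12/25, b23 = 12/25, i.e. R = 16/25 - 9/25*e1 e2 - 12/25*e1 e3 + 12/25*e2 e3.
Its e1 e3 coefficient is negative, so report the other preimage -R.
Answer: -16/25 + 9/25*e1 e2 + 12/25*e1 e3 - 12/25*e2 e3. Sheet selection: the two-to-one cover makes ±R indistinguishable at the matrix level (trace 399/625), so uniqueness comes from the required sign on e1 e3.


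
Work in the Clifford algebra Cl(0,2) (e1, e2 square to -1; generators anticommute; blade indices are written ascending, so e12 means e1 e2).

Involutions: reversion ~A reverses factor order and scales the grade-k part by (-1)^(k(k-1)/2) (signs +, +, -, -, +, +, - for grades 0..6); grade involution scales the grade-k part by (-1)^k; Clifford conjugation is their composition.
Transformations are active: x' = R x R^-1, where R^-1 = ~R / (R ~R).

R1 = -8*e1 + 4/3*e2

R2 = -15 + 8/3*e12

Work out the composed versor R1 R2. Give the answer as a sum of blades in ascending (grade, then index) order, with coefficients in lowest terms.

Distribute over the terms of R1 (each basis-blade product reordered to ascending indices, repeated generators contracted through their squares):
(-8*e1) R2 = 120*e1 + 64/3*e2
(4/3*e2) R2 = 32/9*e1 - 20*e2
Summing the partial products and collecting blades:
Answer: 1112/9*e1 + 4/3*e2


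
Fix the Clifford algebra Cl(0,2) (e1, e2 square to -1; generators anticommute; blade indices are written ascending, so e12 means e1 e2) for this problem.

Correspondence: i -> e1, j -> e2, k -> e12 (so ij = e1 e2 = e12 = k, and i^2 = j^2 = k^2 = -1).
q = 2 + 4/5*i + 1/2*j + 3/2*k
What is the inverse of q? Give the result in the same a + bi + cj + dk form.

In blades: q = 2 + 4/5*e1 + 1/2*e2 + 3/2*e12.
With qbar = 2 - 4/5*e1 - 1/2*e2 - 3/2*e12 (scalar fixed, mapped units negated), q qbar = 357/50 (the sum of squared coefficients), so q^-1 = qbar / (357/50) = 100/357 - 40/357*e1 - 25/357*e2 - 25/119*e12; translating back:
Answer: 100/357 - 40/357*i - 25/357*j - 25/119*k


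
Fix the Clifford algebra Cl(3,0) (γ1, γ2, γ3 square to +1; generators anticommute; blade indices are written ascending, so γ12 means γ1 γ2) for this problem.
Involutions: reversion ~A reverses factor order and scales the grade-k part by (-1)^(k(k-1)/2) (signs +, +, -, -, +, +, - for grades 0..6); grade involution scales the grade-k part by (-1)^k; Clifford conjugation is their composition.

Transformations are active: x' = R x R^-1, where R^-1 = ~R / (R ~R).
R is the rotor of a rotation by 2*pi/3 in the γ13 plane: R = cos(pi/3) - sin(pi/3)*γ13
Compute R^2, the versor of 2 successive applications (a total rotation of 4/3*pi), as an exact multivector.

Rotor phase runs at HALF the rotation angle; powers of one rotor simply add phase, so after 2 steps in γ13 the phase is 2*pi/3 = 2*pi/3 and R^2 = cos(2*pi/3) - sin(2*pi/3)*γ13.
cos(2*pi/3) = -1/2 and sin(2*pi/3) = sqrt(3)/2, so R^2 = -1/2 - sqrt(3)/2*γ13. The net rotation is 4/3*pi; the rotor keeps the half-angle phase exactly.
Answer: -1/2 - sqrt(3)/2*γ13


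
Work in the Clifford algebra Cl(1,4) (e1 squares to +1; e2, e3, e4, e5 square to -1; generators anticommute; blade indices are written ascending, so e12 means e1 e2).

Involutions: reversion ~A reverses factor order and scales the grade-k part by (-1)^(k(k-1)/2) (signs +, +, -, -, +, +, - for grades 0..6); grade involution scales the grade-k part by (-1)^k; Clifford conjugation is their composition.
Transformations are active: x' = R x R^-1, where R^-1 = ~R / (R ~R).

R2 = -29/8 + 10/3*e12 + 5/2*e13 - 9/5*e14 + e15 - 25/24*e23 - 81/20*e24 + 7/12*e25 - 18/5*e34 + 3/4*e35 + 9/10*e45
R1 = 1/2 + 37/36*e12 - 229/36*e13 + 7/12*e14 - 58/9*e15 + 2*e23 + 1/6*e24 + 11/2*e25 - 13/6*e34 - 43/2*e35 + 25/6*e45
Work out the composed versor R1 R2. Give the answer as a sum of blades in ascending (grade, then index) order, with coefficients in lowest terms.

Distribute over the grade parts of R1 (each basis-blade product reordered to ascending indices, repeated generators contracted through their squares):
<R1>_0 (= 1/2) R2 = -29/16 + 5/3*e12 + 5/4*e13 - 9/10*e14 + 1/2*e15 - 25/48*e23 - 81/40*e24 + 7/24*e25 - 9/5*e34 + 3/8*e35 + 9/20*e45
<R1>_2 (= 37/36*e12 - 229/36*e13 + 7/12*e14 - 58/9*e15 + 2*e23 + 1/6*e24 + 11/2*e25 - 13/6*e34 - 43/2*e35 + 25/6*e45) R2 = -8557/540 - 2899/216*e12 + 2239/54*e13 - 51379/1440*e14 - 8591/540*e15 - 2563/108*e23 + 91/6*e24 - 20831/540*e25 - 5857/180*e34 + 1861/30*e35 - 43733/720*e45 - 11897/288*e1234 - 650/9*e1235 + 36461/720*e1245 - 1073/80*e1345 - 26593/240*e2345
Summing the partial products and collecting blades:
Answer: -38143/2160 - 2539/216*e12 + 4613/108*e13 - 10535/288*e14 - 8321/540*e15 - 10477/432*e23 + 1577/120*e24 - 41347/1080*e25 - 6181/180*e34 + 7489/120*e35 - 43409/720*e45 - 11897/288*e1234 - 650/9*e1235 + 36461/720*e1245 - 1073/80*e1345 - 26593/240*e2345
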